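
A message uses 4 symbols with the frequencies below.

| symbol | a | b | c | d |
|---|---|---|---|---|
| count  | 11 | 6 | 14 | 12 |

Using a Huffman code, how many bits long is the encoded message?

Greedily combine the two least-frequent nodes:
b(6) + a(11) → 17
d(12) + c(14) → 26
17 + 26 → 43
The encoded length is the sum of every internal node's weight: 17 + 26 + 43 = 86 bits.

86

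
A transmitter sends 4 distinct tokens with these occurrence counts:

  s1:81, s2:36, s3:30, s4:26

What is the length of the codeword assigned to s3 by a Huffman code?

3

Huffman merges, smallest pair first:
s4(26) + s3(30) → 56
s2(36) + 56 → 92
s1(81) + 92 → 173
s3's leaf is at depth 3, giving a 3-bit codeword.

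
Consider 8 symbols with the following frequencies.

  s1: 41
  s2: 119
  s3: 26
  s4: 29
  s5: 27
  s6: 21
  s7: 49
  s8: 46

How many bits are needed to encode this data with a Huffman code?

1002

Greedily combine the two least-frequent nodes:
s6(21) + s3(26) → 47
s5(27) + s4(29) → 56
s1(41) + s8(46) → 87
47 + s7(49) → 96
56 + 87 → 143
96 + s2(119) → 215
143 + 215 → 358
Total encoded bits = sum of merged weights = 47 + 56 + 87 + 96 + 143 + 215 + 358 = 1002.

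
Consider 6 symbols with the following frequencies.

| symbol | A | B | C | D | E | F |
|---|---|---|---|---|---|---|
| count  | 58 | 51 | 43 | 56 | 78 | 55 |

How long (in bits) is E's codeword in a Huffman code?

Repeatedly merge the two smallest:
C(43) + B(51) → 94
F(55) + D(56) → 111
A(58) + E(78) → 136
94 + 111 → 205
136 + 205 → 341
E sits 2 levels below the root, so its codeword is 2 bits.

2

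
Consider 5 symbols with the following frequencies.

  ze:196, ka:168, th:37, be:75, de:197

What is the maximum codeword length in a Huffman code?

Merge the two lowest-weight nodes at each step:
combine th(37), be(75) → 112
combine 112, ka(168) → 280
combine ze(196), de(197) → 393
combine 280, 393 → 673
The rarest symbols sit at the bottom; the longest codeword is 3 bits.

3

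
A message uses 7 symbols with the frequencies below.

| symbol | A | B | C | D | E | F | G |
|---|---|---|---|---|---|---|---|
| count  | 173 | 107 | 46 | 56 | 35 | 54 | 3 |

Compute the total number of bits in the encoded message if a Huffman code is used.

1180

Greedily combine the two least-frequent nodes:
merge G(3) and E(35): 38
merge 38 and C(46): 84
merge F(54) and D(56): 110
merge 84 and B(107): 191
merge 110 and A(173): 283
merge 191 and 283: 474
The encoded length is the sum of every internal node's weight: 38 + 84 + 110 + 191 + 283 + 474 = 1180 bits.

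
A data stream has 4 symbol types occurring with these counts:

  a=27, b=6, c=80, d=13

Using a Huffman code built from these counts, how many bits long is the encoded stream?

Merge the two smallest weights repeatedly:
combine b(6), d(13) → 19
combine 19, a(27) → 46
combine 46, c(80) → 126
The encoded length is the sum of every internal node's weight: 19 + 46 + 126 = 191 bits.

191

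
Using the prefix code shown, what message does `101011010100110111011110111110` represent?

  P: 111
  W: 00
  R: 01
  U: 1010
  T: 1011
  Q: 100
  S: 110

Read left to right; each codeword is recognised as soon as it completes (prefix code):
  1010→U | 110→S | 1010→U | 01→R | 1011→T | 1011→T | 110→S | 111→P | 110→S
Decoded message: USURTTSPS

USURTTSPS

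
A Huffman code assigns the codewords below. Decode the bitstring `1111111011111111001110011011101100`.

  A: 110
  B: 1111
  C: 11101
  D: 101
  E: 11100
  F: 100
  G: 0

BCBEEACF

Read left to right; each codeword is recognised as soon as it completes (prefix code):
  1111→B | 11101→C | 1111→B | 11100→E | 11100→E | 110→A | 11101→C | 100→F
Decoded message: BCBEEACF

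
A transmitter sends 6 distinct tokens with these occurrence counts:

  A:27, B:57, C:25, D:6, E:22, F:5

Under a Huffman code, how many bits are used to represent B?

1

Huffman merges, smallest pair first:
merge F(5) and D(6): 11
merge 11 and E(22): 33
merge C(25) and A(27): 52
merge 33 and 52: 85
merge B(57) and 85: 142
B sits one level below the root: a 1-bit codeword.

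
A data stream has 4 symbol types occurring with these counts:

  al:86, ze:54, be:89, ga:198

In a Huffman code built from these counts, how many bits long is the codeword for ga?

Huffman merges, smallest pair first:
combine ze(54), al(86) → 140
combine be(89), 140 → 229
combine ga(198), 229 → 427
ga is a child of the root — depth 1, so its codeword is a single bit.

1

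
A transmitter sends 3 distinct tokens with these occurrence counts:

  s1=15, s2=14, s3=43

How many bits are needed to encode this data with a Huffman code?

Build the Huffman tree bottom-up:
combine s2(14), s1(15) → 29
combine 29, s3(43) → 72
The encoded length is the sum of every internal node's weight: 29 + 72 = 101 bits.

101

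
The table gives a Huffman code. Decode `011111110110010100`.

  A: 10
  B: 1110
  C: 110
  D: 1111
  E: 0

Read left to right; each codeword is recognised as soon as it completes (prefix code):
  0→E | 1111→D | 1110→B | 110→C | 0→E | 10→A | 10→A | 0→E
Decoded message: EDBCEAAE

EDBCEAAE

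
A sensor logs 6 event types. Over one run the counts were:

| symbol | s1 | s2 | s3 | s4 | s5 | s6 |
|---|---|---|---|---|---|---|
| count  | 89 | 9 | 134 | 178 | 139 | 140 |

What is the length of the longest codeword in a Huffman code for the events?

4

Merge the two lowest-weight nodes at each step:
merge s2(9) and s1(89): 98
merge 98 and s3(134): 232
merge s5(139) and s6(140): 279
merge s4(178) and 232: 410
merge 279 and 410: 689
The first pair merged (s2, s1) ends up deepest, at depth 4.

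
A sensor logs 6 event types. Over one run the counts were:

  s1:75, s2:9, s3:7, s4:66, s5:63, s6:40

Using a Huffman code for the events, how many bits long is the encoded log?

592

Build the Huffman tree bottom-up:
combine s3(7), s2(9) → 16
combine 16, s6(40) → 56
combine 56, s5(63) → 119
combine s4(66), s1(75) → 141
combine 119, 141 → 260
Total encoded bits = sum of merged weights = 16 + 56 + 119 + 141 + 260 = 592.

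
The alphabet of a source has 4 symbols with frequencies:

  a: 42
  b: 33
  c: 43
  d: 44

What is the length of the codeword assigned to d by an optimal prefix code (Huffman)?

Build the tree from the bottom:
merge b(33) and a(42): 75
merge c(43) and d(44): 87
merge 75 and 87: 162
d sits 2 levels below the root, so its codeword is 2 bits.

2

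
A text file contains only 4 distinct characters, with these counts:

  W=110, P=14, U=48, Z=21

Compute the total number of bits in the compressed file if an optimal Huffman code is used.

Greedily combine the two least-frequent nodes:
merge P(14) and Z(21): 35
merge 35 and U(48): 83
merge 83 and W(110): 193
Total encoded bits = sum of merged weights = 35 + 83 + 193 = 311.

311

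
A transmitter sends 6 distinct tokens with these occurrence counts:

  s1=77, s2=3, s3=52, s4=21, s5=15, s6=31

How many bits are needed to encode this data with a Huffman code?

448

Greedily combine the two least-frequent nodes:
s2(3) + s5(15) → 18
18 + s4(21) → 39
s6(31) + 39 → 70
s3(52) + 70 → 122
s1(77) + 122 → 199
Total encoded bits = sum of merged weights = 18 + 39 + 70 + 122 + 199 = 448.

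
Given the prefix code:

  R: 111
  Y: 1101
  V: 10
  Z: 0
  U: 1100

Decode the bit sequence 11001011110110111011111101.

UVRVYYRY

Read left to right; each codeword is recognised as soon as it completes (prefix code):
  1100→U | 10→V | 111→R | 10→V | 1101→Y | 1101→Y | 111→R | 1101→Y
Decoded message: UVRVYYRY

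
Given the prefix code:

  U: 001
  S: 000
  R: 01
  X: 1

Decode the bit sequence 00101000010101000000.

Read left to right; each codeword is recognised as soon as it completes (prefix code):
  001→U | 01→R | 000→S | 01→R | 01→R | 01→R | 000→S | 000→S
Decoded message: URSRRRSS

URSRRRSS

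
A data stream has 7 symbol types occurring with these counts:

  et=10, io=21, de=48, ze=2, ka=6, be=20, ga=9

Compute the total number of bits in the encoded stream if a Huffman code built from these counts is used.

Build the Huffman tree bottom-up:
merge ze(2) and ka(6): 8
merge 8 and ga(9): 17
merge et(10) and 17: 27
merge be(20) and io(21): 41
merge 27 and 41: 68
merge de(48) and 68: 116
The encoded length is the sum of every internal node's weight: 8 + 17 + 27 + 41 + 68 + 116 = 277 bits.

277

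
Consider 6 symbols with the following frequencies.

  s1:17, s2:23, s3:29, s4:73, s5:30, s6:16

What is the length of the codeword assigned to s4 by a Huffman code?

Build the tree from the bottom:
combine s6(16), s1(17) → 33
combine s2(23), s3(29) → 52
combine s5(30), 33 → 63
combine 52, 63 → 115
combine s4(73), 115 → 188
s4 is merged only at the final step, so code length = 1.

1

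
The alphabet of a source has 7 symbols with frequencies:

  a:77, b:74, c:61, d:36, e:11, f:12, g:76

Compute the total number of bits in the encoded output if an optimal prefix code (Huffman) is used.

896

Build the Huffman tree bottom-up:
merge e(11) and f(12): 23
merge 23 and d(36): 59
merge 59 and c(61): 120
merge b(74) and g(76): 150
merge a(77) and 120: 197
merge 150 and 197: 347
The encoded length is the sum of every internal node's weight: 23 + 59 + 120 + 150 + 197 + 347 = 896 bits.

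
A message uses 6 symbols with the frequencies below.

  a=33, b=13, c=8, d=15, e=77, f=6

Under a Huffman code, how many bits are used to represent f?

5

Huffman merges, smallest pair first:
f(6) + c(8) → 14
b(13) + 14 → 27
d(15) + 27 → 42
a(33) + 42 → 75
75 + e(77) → 152
The subtree containing f is merged 5 times, so code length = 5.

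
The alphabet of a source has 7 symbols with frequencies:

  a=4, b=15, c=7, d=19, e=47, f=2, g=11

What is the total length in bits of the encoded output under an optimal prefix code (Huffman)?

Merge the two smallest weights repeatedly:
combine f(2), a(4) → 6
combine 6, c(7) → 13
combine g(11), 13 → 24
combine b(15), d(19) → 34
combine 24, 34 → 58
combine e(47), 58 → 105
Each symbol's bit-cost is frequency × depth; summing gives 240 bits (equivalently 6 + 13 + 24 + 34 + 58 + 105).

240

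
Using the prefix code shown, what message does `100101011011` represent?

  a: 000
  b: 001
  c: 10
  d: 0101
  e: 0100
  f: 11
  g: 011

cdgg

Read left to right; each codeword is recognised as soon as it completes (prefix code):
  10→c | 0101→d | 011→g | 011→g
Decoded message: cdgg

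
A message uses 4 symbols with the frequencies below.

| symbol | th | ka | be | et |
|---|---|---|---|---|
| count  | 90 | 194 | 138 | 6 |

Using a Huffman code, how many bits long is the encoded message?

758

Greedily combine the two least-frequent nodes:
et(6) + th(90) → 96
96 + be(138) → 234
ka(194) + 234 → 428
Total encoded bits = sum of merged weights = 96 + 234 + 428 = 758.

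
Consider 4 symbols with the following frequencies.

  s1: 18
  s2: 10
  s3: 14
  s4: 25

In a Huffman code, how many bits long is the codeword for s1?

Repeatedly merge the two smallest:
merge s2(10) and s3(14): 24
merge s1(18) and 24: 42
merge s4(25) and 42: 67
s1's leaf is at depth 2, giving a 2-bit codeword.

2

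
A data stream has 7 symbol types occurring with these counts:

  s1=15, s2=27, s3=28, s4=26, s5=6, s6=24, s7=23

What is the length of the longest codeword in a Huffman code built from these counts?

Merge the two lowest-weight nodes at each step:
merge s5(6) and s1(15): 21
merge 21 and s7(23): 44
merge s6(24) and s4(26): 50
merge s2(27) and s3(28): 55
merge 44 and 50: 94
merge 55 and 94: 149
The rarest symbols sit at the bottom; the longest codeword is 4 bits.

4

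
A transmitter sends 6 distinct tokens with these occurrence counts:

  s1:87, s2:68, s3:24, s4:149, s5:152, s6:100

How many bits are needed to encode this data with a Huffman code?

Greedily combine the two least-frequent nodes:
s3(24) + s2(68) → 92
s1(87) + 92 → 179
s6(100) + s4(149) → 249
s5(152) + 179 → 331
249 + 331 → 580
The encoded length is the sum of every internal node's weight: 92 + 179 + 249 + 331 + 580 = 1431 bits.

1431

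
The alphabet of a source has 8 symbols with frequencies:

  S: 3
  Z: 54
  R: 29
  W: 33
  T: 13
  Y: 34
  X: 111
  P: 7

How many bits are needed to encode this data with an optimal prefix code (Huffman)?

Greedily combine the two least-frequent nodes:
S(3) + P(7) → 10
10 + T(13) → 23
23 + R(29) → 52
W(33) + Y(34) → 67
52 + Z(54) → 106
67 + 106 → 173
X(111) + 173 → 284
The encoded length is the sum of every internal node's weight: 10 + 23 + 52 + 67 + 106 + 173 + 284 = 715 bits.

715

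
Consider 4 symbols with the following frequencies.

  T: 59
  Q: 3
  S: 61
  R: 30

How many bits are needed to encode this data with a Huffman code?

Merge the two smallest weights repeatedly:
combine Q(3), R(30) → 33
combine 33, T(59) → 92
combine S(61), 92 → 153
Each symbol's bit-cost is frequency × depth; summing gives 278 bits (equivalently 33 + 92 + 153).

278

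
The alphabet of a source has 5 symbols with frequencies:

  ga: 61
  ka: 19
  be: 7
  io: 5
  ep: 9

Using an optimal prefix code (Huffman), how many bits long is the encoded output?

Build the Huffman tree bottom-up:
merge io(5) and be(7): 12
merge ep(9) and 12: 21
merge ka(19) and 21: 40
merge 40 and ga(61): 101
The encoded length is the sum of every internal node's weight: 12 + 21 + 40 + 101 = 174 bits.

174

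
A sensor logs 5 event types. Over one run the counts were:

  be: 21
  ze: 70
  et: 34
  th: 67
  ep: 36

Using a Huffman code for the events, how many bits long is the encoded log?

Build the Huffman tree bottom-up:
merge be(21) and et(34): 55
merge ep(36) and 55: 91
merge th(67) and ze(70): 137
merge 91 and 137: 228
The encoded length is the sum of every internal node's weight: 55 + 91 + 137 + 228 = 511 bits.

511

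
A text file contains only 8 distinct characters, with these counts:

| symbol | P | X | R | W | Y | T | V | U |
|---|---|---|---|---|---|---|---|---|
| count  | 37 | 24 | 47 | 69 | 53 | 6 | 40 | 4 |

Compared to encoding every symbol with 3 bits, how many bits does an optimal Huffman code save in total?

78

Fixed-length: 3 bits × 280 symbols = 840 bits.
Huffman merges:
combine U(4), T(6) → 10
combine 10, X(24) → 34
combine 34, P(37) → 71
combine V(40), R(47) → 87
combine Y(53), W(69) → 122
combine 71, 87 → 158
combine 122, 158 → 280
Huffman total = 10 + 34 + 71 + 87 + 122 + 158 + 280 = 762 bits.
Saving = 840 − 762 = 78 bits.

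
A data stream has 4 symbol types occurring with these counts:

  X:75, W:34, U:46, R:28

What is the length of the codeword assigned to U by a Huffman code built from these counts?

Repeatedly merge the two smallest:
R(28) + W(34) → 62
U(46) + 62 → 108
X(75) + 108 → 183
The subtree containing U is merged 2 times, so code length = 2.

2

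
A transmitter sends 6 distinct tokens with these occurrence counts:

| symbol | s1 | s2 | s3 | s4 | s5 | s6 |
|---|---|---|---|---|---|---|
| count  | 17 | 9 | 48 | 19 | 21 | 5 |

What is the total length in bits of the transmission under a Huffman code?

Build the Huffman tree bottom-up:
combine s6(5), s2(9) → 14
combine 14, s1(17) → 31
combine s4(19), s5(21) → 40
combine 31, 40 → 71
combine s3(48), 71 → 119
Each symbol's bit-cost is frequency × depth; summing gives 275 bits (equivalently 14 + 31 + 40 + 71 + 119).

275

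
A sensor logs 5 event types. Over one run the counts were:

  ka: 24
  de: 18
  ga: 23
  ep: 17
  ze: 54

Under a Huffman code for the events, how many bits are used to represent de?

Repeatedly merge the two smallest:
merge ep(17) and de(18): 35
merge ga(23) and ka(24): 47
merge 35 and 47: 82
merge ze(54) and 82: 136
de sits 3 levels below the root, so its codeword is 3 bits.

3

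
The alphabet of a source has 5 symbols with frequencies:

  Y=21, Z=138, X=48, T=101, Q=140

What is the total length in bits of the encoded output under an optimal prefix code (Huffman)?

965

Build the Huffman tree bottom-up:
merge Y(21) and X(48): 69
merge 69 and T(101): 170
merge Z(138) and Q(140): 278
merge 170 and 278: 448
The encoded length is the sum of every internal node's weight: 69 + 170 + 278 + 448 = 965 bits.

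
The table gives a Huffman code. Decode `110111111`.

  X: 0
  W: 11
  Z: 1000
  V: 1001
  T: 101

WXWWW

Read left to right; each codeword is recognised as soon as it completes (prefix code):
  11→W | 0→X | 11→W | 11→W | 11→W
Decoded message: WXWWW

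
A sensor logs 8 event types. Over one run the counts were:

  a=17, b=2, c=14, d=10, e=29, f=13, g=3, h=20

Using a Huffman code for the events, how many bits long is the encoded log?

Build the Huffman tree bottom-up:
combine b(2), g(3) → 5
combine 5, d(10) → 15
combine f(13), c(14) → 27
combine 15, a(17) → 32
combine h(20), 27 → 47
combine e(29), 32 → 61
combine 47, 61 → 108
The encoded length is the sum of every internal node's weight: 5 + 15 + 27 + 32 + 47 + 61 + 108 = 295 bits.

295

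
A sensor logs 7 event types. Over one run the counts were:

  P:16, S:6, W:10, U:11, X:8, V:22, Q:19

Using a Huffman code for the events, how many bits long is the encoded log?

Build the Huffman tree bottom-up:
S(6) + X(8) → 14
W(10) + U(11) → 21
14 + P(16) → 30
Q(19) + 21 → 40
V(22) + 30 → 52
40 + 52 → 92
The encoded length is the sum of every internal node's weight: 14 + 21 + 30 + 40 + 52 + 92 = 249 bits.

249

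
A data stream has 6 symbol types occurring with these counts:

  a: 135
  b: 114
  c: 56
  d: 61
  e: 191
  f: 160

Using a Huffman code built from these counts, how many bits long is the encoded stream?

1782

Greedily combine the two least-frequent nodes:
c(56) + d(61) → 117
b(114) + 117 → 231
a(135) + f(160) → 295
e(191) + 231 → 422
295 + 422 → 717
The encoded length is the sum of every internal node's weight: 117 + 231 + 295 + 422 + 717 = 1782 bits.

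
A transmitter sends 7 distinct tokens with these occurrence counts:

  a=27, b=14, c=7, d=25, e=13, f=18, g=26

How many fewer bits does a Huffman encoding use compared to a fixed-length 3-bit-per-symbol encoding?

33

Fixed-length: 3 bits × 130 symbols = 390 bits.
Huffman merges:
merge c(7) and e(13): 20
merge b(14) and f(18): 32
merge 20 and d(25): 45
merge g(26) and a(27): 53
merge 32 and 45: 77
merge 53 and 77: 130
Huffman total = 20 + 32 + 45 + 53 + 77 + 130 = 357 bits.
Saving = 390 − 357 = 33 bits.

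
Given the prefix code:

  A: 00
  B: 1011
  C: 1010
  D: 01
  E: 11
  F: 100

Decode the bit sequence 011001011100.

DFBF

Read left to right; each codeword is recognised as soon as it completes (prefix code):
  01→D | 100→F | 1011→B | 100→F
Decoded message: DFBF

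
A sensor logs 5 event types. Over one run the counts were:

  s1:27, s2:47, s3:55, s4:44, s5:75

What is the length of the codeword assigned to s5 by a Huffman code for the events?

2

Build the tree from the bottom:
s1(27) + s4(44) → 71
s2(47) + s3(55) → 102
71 + s5(75) → 146
102 + 146 → 248
s5's leaf is at depth 2, giving a 2-bit codeword.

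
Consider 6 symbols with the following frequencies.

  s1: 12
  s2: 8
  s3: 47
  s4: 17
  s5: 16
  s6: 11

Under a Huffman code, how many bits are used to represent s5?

3

Build the tree from the bottom:
combine s2(8), s6(11) → 19
combine s1(12), s5(16) → 28
combine s4(17), 19 → 36
combine 28, 36 → 64
combine s3(47), 64 → 111
s5's leaf is at depth 3, giving a 3-bit codeword.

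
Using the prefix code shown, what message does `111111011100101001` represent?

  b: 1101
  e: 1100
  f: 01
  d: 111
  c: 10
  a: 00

ddfeccf

Read left to right; each codeword is recognised as soon as it completes (prefix code):
  111→d | 111→d | 01→f | 1100→e | 10→c | 10→c | 01→f
Decoded message: ddfeccf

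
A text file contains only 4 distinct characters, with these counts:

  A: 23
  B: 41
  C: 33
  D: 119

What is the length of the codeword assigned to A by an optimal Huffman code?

3

Huffman merges, smallest pair first:
A(23) + C(33) → 56
B(41) + 56 → 97
97 + D(119) → 216
The subtree containing A is merged 3 times, so code length = 3.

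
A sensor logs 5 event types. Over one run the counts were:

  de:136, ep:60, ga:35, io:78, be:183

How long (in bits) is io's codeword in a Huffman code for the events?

3

Repeatedly merge the two smallest:
combine ga(35), ep(60) → 95
combine io(78), 95 → 173
combine de(136), 173 → 309
combine be(183), 309 → 492
io sits 3 levels below the root, so its codeword is 3 bits.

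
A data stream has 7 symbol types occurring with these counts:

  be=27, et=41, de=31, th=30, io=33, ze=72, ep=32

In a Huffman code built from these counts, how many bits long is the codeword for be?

Build the tree from the bottom:
combine be(27), th(30) → 57
combine de(31), ep(32) → 63
combine io(33), et(41) → 74
combine 57, 63 → 120
combine ze(72), 74 → 146
combine 120, 146 → 266
be's leaf is at depth 3, giving a 3-bit codeword.

3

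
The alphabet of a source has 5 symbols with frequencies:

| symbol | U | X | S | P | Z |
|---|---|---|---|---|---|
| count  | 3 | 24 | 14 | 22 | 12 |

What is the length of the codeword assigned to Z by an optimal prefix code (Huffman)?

Build the tree from the bottom:
U(3) + Z(12) → 15
S(14) + 15 → 29
P(22) + X(24) → 46
29 + 46 → 75
Z's leaf is at depth 3, giving a 3-bit codeword.

3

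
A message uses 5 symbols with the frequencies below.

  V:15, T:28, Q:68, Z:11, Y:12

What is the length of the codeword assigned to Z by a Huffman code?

4

Huffman merges, smallest pair first:
Z(11) + Y(12) → 23
V(15) + 23 → 38
T(28) + 38 → 66
66 + Q(68) → 134
Z sits 4 levels below the root, so its codeword is 4 bits.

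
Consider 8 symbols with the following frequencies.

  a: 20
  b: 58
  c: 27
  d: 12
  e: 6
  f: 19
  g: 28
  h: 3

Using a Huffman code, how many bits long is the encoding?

Greedily combine the two least-frequent nodes:
merge h(3) and e(6): 9
merge 9 and d(12): 21
merge f(19) and a(20): 39
merge 21 and c(27): 48
merge g(28) and 39: 67
merge 48 and b(58): 106
merge 67 and 106: 173
Total encoded bits = sum of merged weights = 9 + 21 + 39 + 48 + 67 + 106 + 173 = 463.

463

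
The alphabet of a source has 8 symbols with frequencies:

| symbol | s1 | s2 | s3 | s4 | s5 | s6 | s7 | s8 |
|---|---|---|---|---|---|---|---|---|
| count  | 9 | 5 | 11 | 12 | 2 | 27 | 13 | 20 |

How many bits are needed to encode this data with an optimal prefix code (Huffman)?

Merge the two smallest weights repeatedly:
merge s5(2) and s2(5): 7
merge 7 and s1(9): 16
merge s3(11) and s4(12): 23
merge s7(13) and 16: 29
merge s8(20) and 23: 43
merge s6(27) and 29: 56
merge 43 and 56: 99
Each symbol's bit-cost is frequency × depth; summing gives 273 bits (equivalently 7 + 16 + 23 + 29 + 43 + 56 + 99).

273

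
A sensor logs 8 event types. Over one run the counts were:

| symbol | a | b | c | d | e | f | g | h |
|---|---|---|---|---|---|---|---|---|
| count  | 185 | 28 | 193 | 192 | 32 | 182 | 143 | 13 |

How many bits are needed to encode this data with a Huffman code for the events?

Build the Huffman tree bottom-up:
merge h(13) and b(28): 41
merge e(32) and 41: 73
merge 73 and g(143): 216
merge f(182) and a(185): 367
merge d(192) and c(193): 385
merge 216 and 367: 583
merge 385 and 583: 968
Total encoded bits = sum of merged weights = 41 + 73 + 216 + 367 + 385 + 583 + 968 = 2633.

2633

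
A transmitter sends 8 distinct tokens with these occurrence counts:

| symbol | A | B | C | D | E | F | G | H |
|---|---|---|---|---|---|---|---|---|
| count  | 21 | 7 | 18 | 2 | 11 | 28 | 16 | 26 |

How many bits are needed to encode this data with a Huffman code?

Greedily combine the two least-frequent nodes:
merge D(2) and B(7): 9
merge 9 and E(11): 20
merge G(16) and C(18): 34
merge 20 and A(21): 41
merge H(26) and F(28): 54
merge 34 and 41: 75
merge 54 and 75: 129
Each symbol's bit-cost is frequency × depth; summing gives 362 bits (equivalently 9 + 20 + 34 + 41 + 54 + 75 + 129).

362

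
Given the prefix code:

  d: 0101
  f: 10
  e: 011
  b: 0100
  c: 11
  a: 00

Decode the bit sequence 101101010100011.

Read left to right; each codeword is recognised as soon as it completes (prefix code):
  10→f | 11→c | 0101→d | 0100→b | 011→e
Decoded message: fcdbe

fcdbe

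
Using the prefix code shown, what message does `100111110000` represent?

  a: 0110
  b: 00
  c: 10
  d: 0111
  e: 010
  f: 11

Read left to right; each codeword is recognised as soon as it completes (prefix code):
  10→c | 0111→d | 11→f | 00→b | 00→b
Decoded message: cdfbb

cdfbb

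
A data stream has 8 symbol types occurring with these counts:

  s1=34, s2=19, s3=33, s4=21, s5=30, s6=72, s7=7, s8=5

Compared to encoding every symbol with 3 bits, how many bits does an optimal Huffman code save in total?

Fixed-length: 3 bits × 221 symbols = 663 bits.
Huffman merges:
s8(5) + s7(7) → 12
12 + s2(19) → 31
s4(21) + s5(30) → 51
31 + s3(33) → 64
s1(34) + 51 → 85
64 + s6(72) → 136
85 + 136 → 221
Huffman total = 12 + 31 + 51 + 64 + 85 + 136 + 221 = 600 bits.
Saving = 663 − 600 = 63 bits.

63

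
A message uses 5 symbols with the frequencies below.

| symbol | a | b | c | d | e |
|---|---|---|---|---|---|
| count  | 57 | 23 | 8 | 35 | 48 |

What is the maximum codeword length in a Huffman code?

Merge the two lowest-weight nodes at each step:
merge c(8) and b(23): 31
merge 31 and d(35): 66
merge e(48) and a(57): 105
merge 66 and 105: 171
The rarest symbols sit at the bottom; the longest codeword is 3 bits.

3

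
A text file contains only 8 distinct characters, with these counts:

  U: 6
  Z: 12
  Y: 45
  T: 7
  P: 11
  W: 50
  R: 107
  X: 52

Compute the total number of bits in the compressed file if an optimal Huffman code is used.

728

Greedily combine the two least-frequent nodes:
combine U(6), T(7) → 13
combine P(11), Z(12) → 23
combine 13, 23 → 36
combine 36, Y(45) → 81
combine W(50), X(52) → 102
combine 81, 102 → 183
combine R(107), 183 → 290
Each symbol's bit-cost is frequency × depth; summing gives 728 bits (equivalently 13 + 23 + 36 + 81 + 102 + 183 + 290).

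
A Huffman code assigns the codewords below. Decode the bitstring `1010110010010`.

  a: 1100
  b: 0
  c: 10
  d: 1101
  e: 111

Read left to right; each codeword is recognised as soon as it completes (prefix code):
  10→c | 10→c | 1100→a | 10→c | 0→b | 10→c
Decoded message: ccacbc

ccacbc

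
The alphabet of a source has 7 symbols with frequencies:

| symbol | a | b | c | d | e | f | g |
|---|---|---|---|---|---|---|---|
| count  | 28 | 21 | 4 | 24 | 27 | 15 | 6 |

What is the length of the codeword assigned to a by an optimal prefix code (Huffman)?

2

Repeatedly merge the two smallest:
merge c(4) and g(6): 10
merge 10 and f(15): 25
merge b(21) and d(24): 45
merge 25 and e(27): 52
merge a(28) and 45: 73
merge 52 and 73: 125
a sits 2 levels below the root, so its codeword is 2 bits.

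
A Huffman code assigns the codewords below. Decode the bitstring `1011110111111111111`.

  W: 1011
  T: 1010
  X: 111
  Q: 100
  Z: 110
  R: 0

WZXXXX

Read left to right; each codeword is recognised as soon as it completes (prefix code):
  1011→W | 110→Z | 111→X | 111→X | 111→X | 111→X
Decoded message: WZXXXX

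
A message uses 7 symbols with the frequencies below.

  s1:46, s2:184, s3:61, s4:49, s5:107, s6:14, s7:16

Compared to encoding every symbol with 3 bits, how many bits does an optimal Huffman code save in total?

262

Fixed-length: 3 bits × 477 symbols = 1431 bits.
Huffman merges:
merge s6(14) and s7(16): 30
merge 30 and s1(46): 76
merge s4(49) and s3(61): 110
merge 76 and s5(107): 183
merge 110 and 183: 293
merge s2(184) and 293: 477
Huffman total = 30 + 76 + 110 + 183 + 293 + 477 = 1169 bits.
Saving = 1431 − 1169 = 262 bits.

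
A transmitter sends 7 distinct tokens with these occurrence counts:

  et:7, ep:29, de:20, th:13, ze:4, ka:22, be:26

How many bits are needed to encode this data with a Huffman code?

319

Merge the two smallest weights repeatedly:
ze(4) + et(7) → 11
11 + th(13) → 24
de(20) + ka(22) → 42
24 + be(26) → 50
ep(29) + 42 → 71
50 + 71 → 121
Total encoded bits = sum of merged weights = 11 + 24 + 42 + 50 + 71 + 121 = 319.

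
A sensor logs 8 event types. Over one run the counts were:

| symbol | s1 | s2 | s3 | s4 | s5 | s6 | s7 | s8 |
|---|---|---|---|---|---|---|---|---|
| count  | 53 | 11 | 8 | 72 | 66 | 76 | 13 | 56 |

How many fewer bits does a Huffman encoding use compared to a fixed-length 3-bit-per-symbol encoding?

Fixed-length: 3 bits × 355 symbols = 1065 bits.
Huffman merges:
merge s3(8) and s2(11): 19
merge s7(13) and 19: 32
merge 32 and s1(53): 85
merge s8(56) and s5(66): 122
merge s4(72) and s6(76): 148
merge 85 and 122: 207
merge 148 and 207: 355
Huffman total = 19 + 32 + 85 + 122 + 148 + 207 + 355 = 968 bits.
Saving = 1065 − 968 = 97 bits.

97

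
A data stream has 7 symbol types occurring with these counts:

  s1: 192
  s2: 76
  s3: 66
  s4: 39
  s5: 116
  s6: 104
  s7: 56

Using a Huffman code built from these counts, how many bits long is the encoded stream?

1734

Build the Huffman tree bottom-up:
s4(39) + s7(56) → 95
s3(66) + s2(76) → 142
95 + s6(104) → 199
s5(116) + 142 → 258
s1(192) + 199 → 391
258 + 391 → 649
Total encoded bits = sum of merged weights = 95 + 142 + 199 + 258 + 391 + 649 = 1734.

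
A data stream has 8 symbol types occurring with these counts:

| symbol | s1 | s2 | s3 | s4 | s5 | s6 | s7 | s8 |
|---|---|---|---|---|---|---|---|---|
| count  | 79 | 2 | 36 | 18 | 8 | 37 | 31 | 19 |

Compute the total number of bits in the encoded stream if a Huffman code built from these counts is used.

Merge the two smallest weights repeatedly:
merge s2(2) and s5(8): 10
merge 10 and s4(18): 28
merge s8(19) and 28: 47
merge s7(31) and s3(36): 67
merge s6(37) and 47: 84
merge 67 and s1(79): 146
merge 84 and 146: 230
The encoded length is the sum of every internal node's weight: 10 + 28 + 47 + 67 + 84 + 146 + 230 = 612 bits.

612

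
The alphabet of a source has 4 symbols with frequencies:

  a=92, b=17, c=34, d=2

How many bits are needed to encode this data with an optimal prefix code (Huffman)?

Greedily combine the two least-frequent nodes:
combine d(2), b(17) → 19
combine 19, c(34) → 53
combine 53, a(92) → 145
Total encoded bits = sum of merged weights = 19 + 53 + 145 = 217.

217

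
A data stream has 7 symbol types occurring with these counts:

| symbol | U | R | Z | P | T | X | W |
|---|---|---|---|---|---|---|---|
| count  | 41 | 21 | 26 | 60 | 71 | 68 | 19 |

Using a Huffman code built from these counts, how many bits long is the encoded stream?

Greedily combine the two least-frequent nodes:
merge W(19) and R(21): 40
merge Z(26) and 40: 66
merge U(41) and P(60): 101
merge 66 and X(68): 134
merge T(71) and 101: 172
merge 134 and 172: 306
The encoded length is the sum of every internal node's weight: 40 + 66 + 101 + 134 + 172 + 306 = 819 bits.

819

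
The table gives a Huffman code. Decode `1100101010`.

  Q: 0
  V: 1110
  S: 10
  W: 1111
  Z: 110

ZQSSS

Read left to right; each codeword is recognised as soon as it completes (prefix code):
  110→Z | 0→Q | 10→S | 10→S | 10→S
Decoded message: ZQSSS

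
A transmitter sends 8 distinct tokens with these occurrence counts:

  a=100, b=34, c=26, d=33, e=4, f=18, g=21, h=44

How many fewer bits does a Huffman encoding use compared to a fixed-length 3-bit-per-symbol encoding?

Fixed-length: 3 bits × 280 symbols = 840 bits.
Huffman merges:
e(4) + f(18) → 22
g(21) + 22 → 43
c(26) + d(33) → 59
b(34) + 43 → 77
h(44) + 59 → 103
77 + a(100) → 177
103 + 177 → 280
Huffman total = 22 + 43 + 59 + 77 + 103 + 177 + 280 = 761 bits.
Saving = 840 − 761 = 79 bits.

79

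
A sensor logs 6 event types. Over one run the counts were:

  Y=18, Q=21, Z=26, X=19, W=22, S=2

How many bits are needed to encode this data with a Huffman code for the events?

275

Merge the two smallest weights repeatedly:
S(2) + Y(18) → 20
X(19) + 20 → 39
Q(21) + W(22) → 43
Z(26) + 39 → 65
43 + 65 → 108
Total encoded bits = sum of merged weights = 20 + 39 + 43 + 65 + 108 = 275.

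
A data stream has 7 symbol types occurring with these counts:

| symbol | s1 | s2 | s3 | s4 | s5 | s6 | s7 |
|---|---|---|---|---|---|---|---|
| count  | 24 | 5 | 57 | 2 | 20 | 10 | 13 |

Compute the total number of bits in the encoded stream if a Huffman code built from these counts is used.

303

Build the Huffman tree bottom-up:
merge s4(2) and s2(5): 7
merge 7 and s6(10): 17
merge s7(13) and 17: 30
merge s5(20) and s1(24): 44
merge 30 and 44: 74
merge s3(57) and 74: 131
Each symbol's bit-cost is frequency × depth; summing gives 303 bits (equivalently 7 + 17 + 30 + 44 + 74 + 131).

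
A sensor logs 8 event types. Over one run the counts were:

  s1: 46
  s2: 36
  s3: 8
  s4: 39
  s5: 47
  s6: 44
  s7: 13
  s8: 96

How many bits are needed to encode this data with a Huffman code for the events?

Merge the two smallest weights repeatedly:
s3(8) + s7(13) → 21
21 + s2(36) → 57
s4(39) + s6(44) → 83
s1(46) + s5(47) → 93
57 + 83 → 140
93 + s8(96) → 189
140 + 189 → 329
Each symbol's bit-cost is frequency × depth; summing gives 912 bits (equivalently 21 + 57 + 83 + 93 + 140 + 189 + 329).

912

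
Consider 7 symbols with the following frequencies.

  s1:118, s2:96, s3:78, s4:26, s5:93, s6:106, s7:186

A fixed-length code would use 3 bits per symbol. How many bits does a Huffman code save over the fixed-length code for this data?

200

Fixed-length: 3 bits × 703 symbols = 2109 bits.
Huffman merges:
combine s4(26), s3(78) → 104
combine s5(93), s2(96) → 189
combine 104, s6(106) → 210
combine s1(118), s7(186) → 304
combine 189, 210 → 399
combine 304, 399 → 703
Huffman total = 104 + 189 + 210 + 304 + 399 + 703 = 1909 bits.
Saving = 2109 − 1909 = 200 bits.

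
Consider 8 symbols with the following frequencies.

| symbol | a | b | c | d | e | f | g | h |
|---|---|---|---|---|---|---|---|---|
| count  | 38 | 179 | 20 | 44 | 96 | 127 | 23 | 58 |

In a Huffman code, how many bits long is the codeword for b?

2

Build the tree from the bottom:
combine c(20), g(23) → 43
combine a(38), 43 → 81
combine d(44), h(58) → 102
combine 81, e(96) → 177
combine 102, f(127) → 229
combine 177, b(179) → 356
combine 229, 356 → 585
b's leaf is at depth 2, giving a 2-bit codeword.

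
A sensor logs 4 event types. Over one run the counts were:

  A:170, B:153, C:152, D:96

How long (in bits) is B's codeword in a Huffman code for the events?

2

Build the tree from the bottom:
D(96) + C(152) → 248
B(153) + A(170) → 323
248 + 323 → 571
The subtree containing B is merged 2 times, so code length = 2.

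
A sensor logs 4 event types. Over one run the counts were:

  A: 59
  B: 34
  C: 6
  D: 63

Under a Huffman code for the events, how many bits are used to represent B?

Build the tree from the bottom:
C(6) + B(34) → 40
40 + A(59) → 99
D(63) + 99 → 162
B sits 3 levels below the root, so its codeword is 3 bits.

3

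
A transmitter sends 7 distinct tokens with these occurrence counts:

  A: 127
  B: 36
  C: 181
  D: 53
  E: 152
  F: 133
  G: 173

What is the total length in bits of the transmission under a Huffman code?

Build the Huffman tree bottom-up:
merge B(36) and D(53): 89
merge 89 and A(127): 216
merge F(133) and E(152): 285
merge G(173) and C(181): 354
merge 216 and 285: 501
merge 354 and 501: 855
Each symbol's bit-cost is frequency × depth; summing gives 2300 bits (equivalently 89 + 216 + 285 + 354 + 501 + 855).

2300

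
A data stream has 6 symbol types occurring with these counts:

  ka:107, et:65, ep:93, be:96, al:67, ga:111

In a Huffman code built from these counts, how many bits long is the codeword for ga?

Build the tree from the bottom:
combine et(65), al(67) → 132
combine ep(93), be(96) → 189
combine ka(107), ga(111) → 218
combine 132, 189 → 321
combine 218, 321 → 539
The subtree containing ga is merged 2 times, so code length = 2.

2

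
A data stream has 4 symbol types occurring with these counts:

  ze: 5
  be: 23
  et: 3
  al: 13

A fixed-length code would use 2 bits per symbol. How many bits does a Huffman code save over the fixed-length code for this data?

15

Fixed-length: 2 bits × 44 symbols = 88 bits.
Huffman merges:
et(3) + ze(5) → 8
8 + al(13) → 21
21 + be(23) → 44
Huffman total = 8 + 21 + 44 = 73 bits.
Saving = 88 − 73 = 15 bits.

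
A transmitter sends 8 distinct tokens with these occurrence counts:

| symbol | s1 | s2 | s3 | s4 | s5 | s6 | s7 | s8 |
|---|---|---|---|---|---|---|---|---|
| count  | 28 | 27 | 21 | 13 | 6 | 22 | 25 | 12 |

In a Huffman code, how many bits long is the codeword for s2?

Repeatedly merge the two smallest:
combine s5(6), s8(12) → 18
combine s4(13), 18 → 31
combine s3(21), s6(22) → 43
combine s7(25), s2(27) → 52
combine s1(28), 31 → 59
combine 43, 52 → 95
combine 59, 95 → 154
The subtree containing s2 is merged 3 times, so code length = 3.

3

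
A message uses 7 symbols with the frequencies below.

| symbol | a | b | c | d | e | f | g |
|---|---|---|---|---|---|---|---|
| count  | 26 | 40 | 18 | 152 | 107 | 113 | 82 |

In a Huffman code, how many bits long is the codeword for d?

2

Build the tree from the bottom:
combine c(18), a(26) → 44
combine b(40), 44 → 84
combine g(82), 84 → 166
combine e(107), f(113) → 220
combine d(152), 166 → 318
combine 220, 318 → 538
The subtree containing d is merged 2 times, so code length = 2.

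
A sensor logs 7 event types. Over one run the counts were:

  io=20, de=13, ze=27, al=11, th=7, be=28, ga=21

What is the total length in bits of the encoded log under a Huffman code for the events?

Build the Huffman tree bottom-up:
merge th(7) and al(11): 18
merge de(13) and 18: 31
merge io(20) and ga(21): 41
merge ze(27) and be(28): 55
merge 31 and 41: 72
merge 55 and 72: 127
Total encoded bits = sum of merged weights = 18 + 31 + 41 + 55 + 72 + 127 = 344.

344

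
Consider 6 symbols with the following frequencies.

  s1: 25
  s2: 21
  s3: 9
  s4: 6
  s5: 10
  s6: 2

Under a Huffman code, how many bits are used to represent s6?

Build the tree from the bottom:
merge s6(2) and s4(6): 8
merge 8 and s3(9): 17
merge s5(10) and 17: 27
merge s2(21) and s1(25): 46
merge 27 and 46: 73
s6 sits 4 levels below the root, so its codeword is 4 bits.

4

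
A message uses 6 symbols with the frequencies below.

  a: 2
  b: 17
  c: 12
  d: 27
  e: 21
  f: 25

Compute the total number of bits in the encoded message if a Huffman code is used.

253

Greedily combine the two least-frequent nodes:
merge a(2) and c(12): 14
merge 14 and b(17): 31
merge e(21) and f(25): 46
merge d(27) and 31: 58
merge 46 and 58: 104
The encoded length is the sum of every internal node's weight: 14 + 31 + 46 + 58 + 104 = 253 bits.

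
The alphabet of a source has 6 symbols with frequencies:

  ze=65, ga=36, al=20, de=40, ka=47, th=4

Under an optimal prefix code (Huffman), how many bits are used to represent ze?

2

Build the tree from the bottom:
combine th(4), al(20) → 24
combine 24, ga(36) → 60
combine de(40), ka(47) → 87
combine 60, ze(65) → 125
combine 87, 125 → 212
The subtree containing ze is merged 2 times, so code length = 2.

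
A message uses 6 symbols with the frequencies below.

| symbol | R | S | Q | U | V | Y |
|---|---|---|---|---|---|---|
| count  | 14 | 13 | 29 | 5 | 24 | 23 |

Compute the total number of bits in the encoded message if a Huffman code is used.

266

Merge the two smallest weights repeatedly:
combine U(5), S(13) → 18
combine R(14), 18 → 32
combine Y(23), V(24) → 47
combine Q(29), 32 → 61
combine 47, 61 → 108
The encoded length is the sum of every internal node's weight: 18 + 32 + 47 + 61 + 108 = 266 bits.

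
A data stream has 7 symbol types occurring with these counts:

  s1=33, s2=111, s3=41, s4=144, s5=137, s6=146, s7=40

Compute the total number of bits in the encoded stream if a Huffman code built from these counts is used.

1716

Merge the two smallest weights repeatedly:
merge s1(33) and s7(40): 73
merge s3(41) and 73: 114
merge s2(111) and 114: 225
merge s5(137) and s4(144): 281
merge s6(146) and 225: 371
merge 281 and 371: 652
Each symbol's bit-cost is frequency × depth; summing gives 1716 bits (equivalently 73 + 114 + 225 + 281 + 371 + 652).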